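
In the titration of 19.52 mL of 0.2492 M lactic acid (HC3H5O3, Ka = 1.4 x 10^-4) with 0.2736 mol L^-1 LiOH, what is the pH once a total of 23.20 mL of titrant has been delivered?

n(acid) = 0.2492 x 0.01952 = 0.004864 mol; n(LiOH) added = 0.2736 x 0.02320 = 0.006348 mol.
Base is in excess by 0.006348 - 0.004864 = 0.001483 mol in a total volume of 0.04272 L.
[OH^-] = 0.001483/0.04272 = 0.03472 M, so pOH = 1.46 and pH = 14.00 - 1.46 = 12.54.

12.54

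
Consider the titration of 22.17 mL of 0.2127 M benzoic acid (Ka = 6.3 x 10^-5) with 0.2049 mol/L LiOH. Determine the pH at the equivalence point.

n(C6H5COOH) = 0.2127 x 0.02217 = 0.004716 mol; V(LiOH) at equivalence = 0.004716/0.2049 = 0.02301 L.
At equivalence all the acid is converted to C6H5COO-; total volume = 0.02217 + 0.02301 = 0.04518 L, so [C6H5COO-] = 0.004716/0.04518 = 0.1044 M.
Kb = Kw/Ka = 1.0e-14 / 6.3 x 10^-5 = 1.59e-10.
[OH^-] = sqrt(Kb x [C6H5COO-]) = sqrt(1.59e-10 x 0.1044) = 4.07e-6 M.
pOH = 5.39, so pH = 14.00 - 5.39 = 8.61.

8.61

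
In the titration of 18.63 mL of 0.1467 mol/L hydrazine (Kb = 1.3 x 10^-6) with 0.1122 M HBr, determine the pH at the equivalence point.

4.66

n(N2H4) = 0.1467 x 0.01863 = 0.002733 mol; V(HBr) at equivalence = 0.002733/0.1122 = 0.02436 L.
At equivalence the base is fully converted to N2H5+; total volume = 0.04299 L, so [N2H5+] = 0.002733/0.04299 = 0.06358 M.
Ka(N2H5+) = Kw/Kb = 1.0e-14 / 1.3 x 10^-6 = 7.69e-9.
[H^+] = sqrt(Ka x [N2H5+]) = sqrt(7.69e-9 x 0.06358) = 2.21e-5 M.
pH = -log(2.21e-5) = 4.66.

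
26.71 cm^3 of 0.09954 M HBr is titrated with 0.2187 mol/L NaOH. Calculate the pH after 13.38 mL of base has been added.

11.82

n(acid) = 0.09954 x 0.02671 = 0.002659 mol; n(NaOH) added = 0.2187 x 0.01338 = 0.002926 mol.
Base is in excess by 0.002926 - 0.002659 = 0.0002675 mol in a total volume of 0.04009 L.
[OH^-] = 0.0002675/0.04009 = 0.006672 M, so pOH = 2.18 and pH = 14.00 - 2.18 = 11.82.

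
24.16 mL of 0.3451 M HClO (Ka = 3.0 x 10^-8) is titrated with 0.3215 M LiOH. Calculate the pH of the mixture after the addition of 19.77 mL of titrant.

8.03

Initial n(HClO) = 0.3451 x 0.02416 = 0.008338 mol.
n(LiOH) added = 0.3215 x 0.01977 = 0.006356 mol, converting that many moles of HClO to ClO-.
Remaining n(HClO) = 0.001982 mol; n(ClO-) = 0.006356 mol.
By Henderson-Hasselbalch, pH = pKa + log([A^-]/[HA]) = 7.52 + log(0.006356/0.001982) = 7.52 + (+0.51) = 8.03.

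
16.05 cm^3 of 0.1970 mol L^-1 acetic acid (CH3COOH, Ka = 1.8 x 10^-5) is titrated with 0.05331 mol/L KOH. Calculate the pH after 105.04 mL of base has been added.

n(acid) = 0.1970 x 0.01605 = 0.003162 mol; n(KOH) added = 0.05331 x 0.1050 = 0.005600 mol.
Base is in excess by 0.005600 - 0.003162 = 0.002438 mol in a total volume of 0.1211 L.
[OH^-] = 0.002438/0.1211 = 0.02013 M, so pOH = 1.70 and pH = 14.00 - 1.70 = 12.30.

12.30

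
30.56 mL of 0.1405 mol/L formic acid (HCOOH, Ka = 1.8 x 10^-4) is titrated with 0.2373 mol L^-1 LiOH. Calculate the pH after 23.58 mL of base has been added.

12.38

n(acid) = 0.1405 x 0.03056 = 0.004294 mol; n(LiOH) added = 0.2373 x 0.02358 = 0.005596 mol.
Base is in excess by 0.005596 - 0.004294 = 0.001302 mol in a total volume of 0.05414 L.
[OH^-] = 0.001302/0.05414 = 0.02405 M, so pOH = 1.62 and pH = 14.00 - 1.62 = 12.38.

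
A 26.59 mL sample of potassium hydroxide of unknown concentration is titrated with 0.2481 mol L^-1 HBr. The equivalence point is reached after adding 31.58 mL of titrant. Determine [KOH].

0.295 M

n(HBr) delivered = 0.2481 x 0.03158 = 0.007835 mol.
For a 1:1 reaction, n(KOH) = 0.007835 mol.
[KOH] = 0.007835 mol / 0.02659 L = 0.295 M.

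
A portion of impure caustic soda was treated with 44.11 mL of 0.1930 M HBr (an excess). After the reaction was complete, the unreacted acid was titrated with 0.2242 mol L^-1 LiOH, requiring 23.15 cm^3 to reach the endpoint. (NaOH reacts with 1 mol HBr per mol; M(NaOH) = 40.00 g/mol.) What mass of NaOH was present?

0.133 g

Total n(HBr) added = 0.1930 x 0.04411 = 0.008513 mol.
n(LiOH) used = 0.2242 x 0.02315 = 0.005190 mol, which equals the excess n(HBr).
So n(HBr) consumed by the sample = 0.008513 - 0.005190 = 0.003323 mol.
n(NaOH) = 0.003323 / 1 = 0.003323 mol.
mass = 0.003323 mol x 40.00 g/mol = 0.133 g.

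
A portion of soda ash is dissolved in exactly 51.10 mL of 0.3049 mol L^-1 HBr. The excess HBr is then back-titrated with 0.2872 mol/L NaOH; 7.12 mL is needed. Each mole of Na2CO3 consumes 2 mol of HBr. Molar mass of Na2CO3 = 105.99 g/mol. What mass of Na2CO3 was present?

Total n(HBr) added = 0.3049 x 0.05110 = 0.01558 mol.
n(NaOH) used = 0.2872 x 0.007120 = 0.002045 mol, which equals the excess n(HBr).
So n(HBr) consumed by the sample = 0.01558 - 0.002045 = 0.01354 mol.
n(Na2CO3) = 0.01354 / 2 = 0.006768 mol.
mass = 0.006768 mol x 105.99 g/mol = 0.717 g.

0.717 g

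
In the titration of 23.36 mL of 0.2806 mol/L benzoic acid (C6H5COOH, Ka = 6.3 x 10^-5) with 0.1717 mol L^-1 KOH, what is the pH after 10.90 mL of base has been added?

3.80

Initial n(C6H5COOH) = 0.2806 x 0.02336 = 0.006555 mol.
n(KOH) added = 0.1717 x 0.01090 = 0.001872 mol, converting that many moles of C6H5COOH to C6H5COO-.
Remaining n(C6H5COOH) = 0.004683 mol; n(C6H5COO-) = 0.001872 mol.
By Henderson-Hasselbalch, pH = pKa + log([A^-]/[HA]) = 4.20 + log(0.001872/0.004683) = 4.20 + (-0.40) = 3.80.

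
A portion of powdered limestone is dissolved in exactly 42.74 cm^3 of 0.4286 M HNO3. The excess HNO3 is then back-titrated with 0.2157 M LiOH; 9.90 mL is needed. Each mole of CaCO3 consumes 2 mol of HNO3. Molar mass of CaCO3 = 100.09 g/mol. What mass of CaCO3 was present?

0.810 g

Total n(HNO3) added = 0.4286 x 0.04274 = 0.01832 mol.
n(LiOH) used = 0.2157 x 0.009900 = 0.002135 mol, which equals the excess n(HNO3).
So n(HNO3) consumed by the sample = 0.01832 - 0.002135 = 0.01618 mol.
n(CaCO3) = 0.01618 / 2 = 0.008091 mol.
mass = 0.008091 mol x 100.09 g/mol = 0.810 g.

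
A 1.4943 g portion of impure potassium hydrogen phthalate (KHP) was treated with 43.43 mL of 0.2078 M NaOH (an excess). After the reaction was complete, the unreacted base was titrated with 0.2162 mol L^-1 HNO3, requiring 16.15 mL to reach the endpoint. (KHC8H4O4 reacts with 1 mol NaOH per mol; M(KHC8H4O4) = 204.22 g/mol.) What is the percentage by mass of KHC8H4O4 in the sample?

75.6%

Total n(NaOH) added = 0.2078 x 0.04343 = 0.009025 mol.
n(HNO3) used = 0.2162 x 0.01615 = 0.003492 mol, which equals the excess n(NaOH).
So n(NaOH) consumed by the sample = 0.009025 - 0.003492 = 0.005533 mol.
n(KHC8H4O4) = 0.005533 / 1 = 0.005533 mol.
mass KHC8H4O4 = 0.005533 x 204.22 = 1.130 g, so %KHC8H4O4 = 1.130/1.4943 x 100 = 75.6%.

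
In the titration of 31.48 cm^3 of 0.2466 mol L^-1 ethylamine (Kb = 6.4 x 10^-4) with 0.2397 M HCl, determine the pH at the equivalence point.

n(C2H5NH2) = 0.2466 x 0.03148 = 0.007763 mol; V(HCl) at equivalence = 0.007763/0.2397 = 0.03239 L.
At equivalence the base is fully converted to C2H5NH3+; total volume = 0.06387 L, so [C2H5NH3+] = 0.007763/0.06387 = 0.1216 M.
Ka(C2H5NH3+) = Kw/Kb = 1.0e-14 / 6.4 x 10^-4 = 1.56e-11.
[H^+] = sqrt(Ka x [C2H5NH3+]) = sqrt(1.56e-11 x 0.1216) = 1.38e-6 M.
pH = -log(1.38e-6) = 5.86.

5.86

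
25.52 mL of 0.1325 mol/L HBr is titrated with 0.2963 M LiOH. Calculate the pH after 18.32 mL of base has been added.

n(acid) = 0.1325 x 0.02552 = 0.003381 mol; n(LiOH) added = 0.2963 x 0.01832 = 0.005428 mol.
Base is in excess by 0.005428 - 0.003381 = 0.002047 mol in a total volume of 0.04384 L.
[OH^-] = 0.002047/0.04384 = 0.04669 M, so pOH = 1.33 and pH = 14.00 - 1.33 = 12.67.

12.67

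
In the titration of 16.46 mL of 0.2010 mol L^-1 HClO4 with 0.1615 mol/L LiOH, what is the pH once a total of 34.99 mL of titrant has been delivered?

n(acid) = 0.2010 x 0.01646 = 0.003308 mol; n(LiOH) added = 0.1615 x 0.03499 = 0.005651 mol.
Base is in excess by 0.005651 - 0.003308 = 0.002342 mol in a total volume of 0.05145 L.
[OH^-] = 0.002342/0.05145 = 0.04553 M, so pOH = 1.34 and pH = 14.00 - 1.34 = 12.66.

12.66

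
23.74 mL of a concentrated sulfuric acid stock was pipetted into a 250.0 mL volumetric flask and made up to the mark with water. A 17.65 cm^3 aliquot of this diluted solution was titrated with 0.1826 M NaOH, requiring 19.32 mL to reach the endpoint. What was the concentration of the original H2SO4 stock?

1.05 M

n(NaOH) = 0.1826 x 0.01932 = 0.003528 mol.
n(H2SO4) in the aliquot = 0.003528 x 1/2 = 0.001764 mol.
[diluted H2SO4] = 0.001764 / 0.01765 = 0.09994 M.
Dilution factor = 250.0/23.74 = 10.53, so [stock] = 0.09994 x 10.53 = 1.05 M.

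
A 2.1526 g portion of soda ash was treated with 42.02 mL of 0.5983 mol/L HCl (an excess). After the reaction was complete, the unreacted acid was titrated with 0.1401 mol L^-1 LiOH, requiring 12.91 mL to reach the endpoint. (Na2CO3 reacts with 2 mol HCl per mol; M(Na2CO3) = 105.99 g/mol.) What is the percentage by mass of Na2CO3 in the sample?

Total n(HCl) added = 0.5983 x 0.04202 = 0.02514 mol.
n(LiOH) used = 0.1401 x 0.01291 = 0.001809 mol, which equals the excess n(HCl).
So n(HCl) consumed by the sample = 0.02514 - 0.001809 = 0.02333 mol.
n(Na2CO3) = 0.02333 / 2 = 0.01167 mol.
mass Na2CO3 = 0.01167 x 105.99 = 1.236 g, so %Na2CO3 = 1.236/2.1526 x 100 = 57.4%.

57.4%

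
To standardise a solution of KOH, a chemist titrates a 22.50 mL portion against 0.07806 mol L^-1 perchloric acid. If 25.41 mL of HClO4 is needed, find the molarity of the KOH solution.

0.0882 M

n(HClO4) delivered = 0.07806 x 0.02541 = 0.001984 mol.
For a 1:1 reaction, n(KOH) = 0.001984 mol.
[KOH] = 0.001984 mol / 0.02250 L = 0.0882 M.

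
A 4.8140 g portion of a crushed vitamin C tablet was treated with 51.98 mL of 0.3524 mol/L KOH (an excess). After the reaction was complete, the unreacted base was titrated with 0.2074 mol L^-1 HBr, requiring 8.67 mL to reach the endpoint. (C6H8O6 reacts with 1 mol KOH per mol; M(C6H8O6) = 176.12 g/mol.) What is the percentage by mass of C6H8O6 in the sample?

Total n(KOH) added = 0.3524 x 0.05198 = 0.01832 mol.
n(HBr) used = 0.2074 x 0.008670 = 0.001798 mol, which equals the excess n(KOH).
So n(KOH) consumed by the sample = 0.01832 - 0.001798 = 0.01652 mol.
n(C6H8O6) = 0.01652 / 1 = 0.01652 mol.
mass C6H8O6 = 0.01652 x 176.12 = 2.909 g, so %C6H8O6 = 2.909/4.8140 x 100 = 60.4%.

60.4%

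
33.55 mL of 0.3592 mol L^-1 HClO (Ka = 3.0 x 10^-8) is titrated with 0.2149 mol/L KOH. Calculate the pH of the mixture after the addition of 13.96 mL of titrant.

7.04

Initial n(HClO) = 0.3592 x 0.03355 = 0.01205 mol.
n(KOH) added = 0.2149 x 0.01396 = 0.003000 mol, converting that many moles of HClO to ClO-.
Remaining n(HClO) = 0.009051 mol; n(ClO-) = 0.003000 mol.
By Henderson-Hasselbalch, pH = pKa + log([A^-]/[HA]) = 7.52 + log(0.003000/0.009051) = 7.52 + (-0.48) = 7.04.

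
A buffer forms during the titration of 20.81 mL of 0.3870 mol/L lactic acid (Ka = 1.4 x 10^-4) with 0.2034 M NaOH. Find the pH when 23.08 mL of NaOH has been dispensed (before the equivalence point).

Initial n(HC3H5O3) = 0.3870 x 0.02081 = 0.008053 mol.
n(NaOH) added = 0.2034 x 0.02308 = 0.004694 mol, converting that many moles of HC3H5O3 to C3H5O3-.
Remaining n(HC3H5O3) = 0.003359 mol; n(C3H5O3-) = 0.004694 mol.
By Henderson-Hasselbalch, pH = pKa + log([A^-]/[HA]) = 3.85 + log(0.004694/0.003359) = 3.85 + (+0.15) = 4.00.

4.00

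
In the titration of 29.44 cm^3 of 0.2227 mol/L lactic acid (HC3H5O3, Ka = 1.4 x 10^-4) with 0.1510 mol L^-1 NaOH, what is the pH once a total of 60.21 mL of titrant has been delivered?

n(acid) = 0.2227 x 0.02944 = 0.006556 mol; n(NaOH) added = 0.1510 x 0.06021 = 0.009092 mol.
Base is in excess by 0.009092 - 0.006556 = 0.002535 mol in a total volume of 0.08965 L.
[OH^-] = 0.002535/0.08965 = 0.02828 M, so pOH = 1.55 and pH = 14.00 - 1.55 = 12.45.

12.45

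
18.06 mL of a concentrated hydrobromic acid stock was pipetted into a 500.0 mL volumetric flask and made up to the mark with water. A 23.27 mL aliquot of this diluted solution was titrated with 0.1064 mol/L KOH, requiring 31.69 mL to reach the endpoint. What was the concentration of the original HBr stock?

n(KOH) = 0.1064 x 0.03169 = 0.003372 mol.
n(HBr) in the aliquot = 0.003372 mol.
[diluted HBr] = 0.003372 / 0.02327 = 0.1449 M.
Dilution factor = 500.0/18.06 = 27.69, so [stock] = 0.1449 x 27.69 = 4.01 M.

4.01 M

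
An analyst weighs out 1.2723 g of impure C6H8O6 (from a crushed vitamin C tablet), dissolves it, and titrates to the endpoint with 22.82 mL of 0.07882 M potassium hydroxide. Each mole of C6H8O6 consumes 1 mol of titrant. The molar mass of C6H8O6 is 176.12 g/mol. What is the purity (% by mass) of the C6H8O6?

24.9%

n(KOH) = 0.07882 x 0.02282 = 0.001799 mol.
n(C6H8O6) = 0.001799 / 1 = 0.001799 mol.
mass of C6H8O6 = 0.001799 x 176.12 = 0.3168 g.
% purity = 0.3168 / 1.2723 x 100 = 24.9%.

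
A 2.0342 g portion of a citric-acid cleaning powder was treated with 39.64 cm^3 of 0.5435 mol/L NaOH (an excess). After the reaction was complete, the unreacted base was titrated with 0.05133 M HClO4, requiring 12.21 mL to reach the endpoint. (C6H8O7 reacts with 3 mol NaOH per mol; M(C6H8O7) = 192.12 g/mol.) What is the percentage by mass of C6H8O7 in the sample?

65.9%

Total n(NaOH) added = 0.5435 x 0.03964 = 0.02154 mol.
n(HClO4) used = 0.05133 x 0.01221 = 0.0006267 mol, which equals the excess n(NaOH).
So n(NaOH) consumed by the sample = 0.02154 - 0.0006267 = 0.02092 mol.
n(C6H8O7) = 0.02092 / 3 = 0.006973 mol.
mass C6H8O7 = 0.006973 x 192.12 = 1.340 g, so %C6H8O7 = 1.340/2.0342 x 100 = 65.9%.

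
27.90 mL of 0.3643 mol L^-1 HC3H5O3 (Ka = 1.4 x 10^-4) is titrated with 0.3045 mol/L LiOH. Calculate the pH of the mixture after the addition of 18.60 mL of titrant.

Initial n(HC3H5O3) = 0.3643 x 0.02790 = 0.01016 mol.
n(LiOH) added = 0.3045 x 0.01860 = 0.005664 mol, converting that many moles of HC3H5O3 to C3H5O3-.
Remaining n(HC3H5O3) = 0.004500 mol; n(C3H5O3-) = 0.005664 mol.
By Henderson-Hasselbalch, pH = pKa + log([A^-]/[HA]) = 3.85 + log(0.005664/0.004500) = 3.85 + (+0.10) = 3.95.

3.95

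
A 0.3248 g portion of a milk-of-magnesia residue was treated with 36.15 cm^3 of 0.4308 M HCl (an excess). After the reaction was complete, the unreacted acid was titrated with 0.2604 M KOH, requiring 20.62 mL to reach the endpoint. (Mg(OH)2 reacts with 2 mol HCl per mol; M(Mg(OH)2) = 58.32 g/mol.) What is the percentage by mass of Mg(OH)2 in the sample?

91.6%

Total n(HCl) added = 0.4308 x 0.03615 = 0.01557 mol.
n(KOH) used = 0.2604 x 0.02062 = 0.005369 mol, which equals the excess n(HCl).
So n(HCl) consumed by the sample = 0.01557 - 0.005369 = 0.01020 mol.
n(Mg(OH)2) = 0.01020 / 2 = 0.005102 mol.
mass Mg(OH)2 = 0.005102 x 58.32 = 0.2975 g, so %Mg(OH)2 = 0.2975/0.3248 x 100 = 91.6%.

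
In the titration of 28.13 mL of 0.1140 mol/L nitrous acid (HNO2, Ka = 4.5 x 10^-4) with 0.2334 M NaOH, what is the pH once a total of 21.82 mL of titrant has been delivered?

n(acid) = 0.1140 x 0.02813 = 0.003207 mol; n(NaOH) added = 0.2334 x 0.02182 = 0.005093 mol.
Base is in excess by 0.005093 - 0.003207 = 0.001886 mol in a total volume of 0.04995 L.
[OH^-] = 0.001886/0.04995 = 0.03776 M, so pOH = 1.42 and pH = 14.00 - 1.42 = 12.58.

12.58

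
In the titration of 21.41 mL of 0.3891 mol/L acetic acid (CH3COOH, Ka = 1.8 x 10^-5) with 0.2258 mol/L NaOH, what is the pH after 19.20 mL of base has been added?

4.78

Initial n(CH3COOH) = 0.3891 x 0.02141 = 0.008331 mol.
n(NaOH) added = 0.2258 x 0.01920 = 0.004335 mol, converting that many moles of CH3COOH to CH3COO-.
Remaining n(CH3COOH) = 0.003995 mol; n(CH3COO-) = 0.004335 mol.
By Henderson-Hasselbalch, pH = pKa + log([A^-]/[HA]) = 4.74 + log(0.004335/0.003995) = 4.74 + (+0.04) = 4.78.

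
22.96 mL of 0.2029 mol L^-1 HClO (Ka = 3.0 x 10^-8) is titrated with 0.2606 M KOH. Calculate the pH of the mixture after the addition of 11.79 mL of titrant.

7.81

Initial n(HClO) = 0.2029 x 0.02296 = 0.004659 mol.
n(KOH) added = 0.2606 x 0.01179 = 0.003072 mol, converting that many moles of HClO to ClO-.
Remaining n(HClO) = 0.001586 mol; n(ClO-) = 0.003072 mol.
By Henderson-Hasselbalch, pH = pKa + log([A^-]/[HA]) = 7.52 + log(0.003072/0.001586) = 7.52 + (+0.29) = 7.81.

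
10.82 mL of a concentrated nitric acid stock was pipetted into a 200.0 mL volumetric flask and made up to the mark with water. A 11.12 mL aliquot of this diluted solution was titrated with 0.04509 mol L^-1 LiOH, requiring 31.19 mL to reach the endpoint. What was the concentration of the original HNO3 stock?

n(LiOH) = 0.04509 x 0.03119 = 0.001406 mol.
n(HNO3) in the aliquot = 0.001406 mol.
[diluted HNO3] = 0.001406 / 0.01112 = 0.1265 M.
Dilution factor = 200.0/10.82 = 18.48, so [stock] = 0.1265 x 18.48 = 2.34 M.

2.34 M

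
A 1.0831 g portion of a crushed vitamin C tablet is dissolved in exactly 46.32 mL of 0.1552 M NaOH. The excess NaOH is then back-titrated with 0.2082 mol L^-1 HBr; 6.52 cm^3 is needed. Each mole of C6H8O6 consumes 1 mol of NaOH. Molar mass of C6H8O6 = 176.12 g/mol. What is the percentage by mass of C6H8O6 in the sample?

94.8%

Total n(NaOH) added = 0.1552 x 0.04632 = 0.007189 mol.
n(HBr) used = 0.2082 x 0.006520 = 0.001357 mol, which equals the excess n(NaOH).
So n(NaOH) consumed by the sample = 0.007189 - 0.001357 = 0.005831 mol.
n(C6H8O6) = 0.005831 / 1 = 0.005831 mol.
mass C6H8O6 = 0.005831 x 176.12 = 1.027 g, so %C6H8O6 = 1.027/1.0831 x 100 = 94.8%.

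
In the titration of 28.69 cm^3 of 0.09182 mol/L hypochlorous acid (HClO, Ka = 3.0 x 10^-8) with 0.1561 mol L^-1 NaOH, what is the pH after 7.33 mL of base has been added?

7.41

Initial n(HClO) = 0.09182 x 0.02869 = 0.002634 mol.
n(NaOH) added = 0.1561 x 0.007330 = 0.001144 mol, converting that many moles of HClO to ClO-.
Remaining n(HClO) = 0.001490 mol; n(ClO-) = 0.001144 mol.
By Henderson-Hasselbalch, pH = pKa + log([A^-]/[HA]) = 7.52 + log(0.001144/0.001490) = 7.52 + (-0.11) = 7.41.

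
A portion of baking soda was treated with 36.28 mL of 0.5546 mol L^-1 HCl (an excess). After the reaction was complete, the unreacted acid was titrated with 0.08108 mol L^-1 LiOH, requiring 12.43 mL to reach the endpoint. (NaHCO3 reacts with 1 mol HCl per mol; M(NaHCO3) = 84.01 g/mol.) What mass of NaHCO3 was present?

1.61 g

Total n(HCl) added = 0.5546 x 0.03628 = 0.02012 mol.
n(LiOH) used = 0.08108 x 0.01243 = 0.001008 mol, which equals the excess n(HCl).
So n(HCl) consumed by the sample = 0.02012 - 0.001008 = 0.01911 mol.
n(NaHCO3) = 0.01911 / 1 = 0.01911 mol.
mass = 0.01911 mol x 84.01 g/mol = 1.61 g.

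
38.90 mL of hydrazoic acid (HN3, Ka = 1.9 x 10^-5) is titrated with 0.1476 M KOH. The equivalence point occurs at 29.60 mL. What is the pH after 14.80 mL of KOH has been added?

14.80 mL is exactly half the equivalence volume (29.60/2), i.e. the half-equivalence point.
There, n(HA) = n(A^-), so pH = pKa = -log(1.9 x 10^-5) = 4.72.

4.72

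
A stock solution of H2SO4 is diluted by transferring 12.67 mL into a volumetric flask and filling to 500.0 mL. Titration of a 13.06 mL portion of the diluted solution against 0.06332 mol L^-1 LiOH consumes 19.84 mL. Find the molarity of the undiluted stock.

n(LiOH) = 0.06332 x 0.01984 = 0.001256 mol.
n(H2SO4) in the aliquot = 0.001256 x 1/2 = 0.0006281 mol.
[diluted H2SO4] = 0.0006281 / 0.01306 = 0.04810 M.
Dilution factor = 500.0/12.67 = 39.46, so [stock] = 0.04810 x 39.46 = 1.90 M.

1.90 M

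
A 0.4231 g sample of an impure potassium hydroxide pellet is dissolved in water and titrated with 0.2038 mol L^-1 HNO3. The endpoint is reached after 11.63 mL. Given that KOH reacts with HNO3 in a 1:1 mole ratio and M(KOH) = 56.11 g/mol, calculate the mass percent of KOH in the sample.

n(HNO3) = 0.2038 x 0.01163 = 0.002370 mol.
n(KOH) = 0.002370 / 1 = 0.002370 mol.
mass of KOH = 0.002370 x 56.11 = 0.1330 g.
% purity = 0.1330 / 0.4231 x 100 = 31.4%.

31.4%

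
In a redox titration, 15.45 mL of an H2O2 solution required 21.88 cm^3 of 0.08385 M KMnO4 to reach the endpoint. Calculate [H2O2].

n(KMnO4) = 0.08385 x 0.02188 = 0.001835 mol.
From the balanced equation, 2 mol KMnO4 reacts with 5 mol H2O2, so n(H2O2) = 0.001835 x 5/2 = 0.004587 mol.
[H2O2] = 0.004587 / 0.01545 L = 0.297 M.

0.297 M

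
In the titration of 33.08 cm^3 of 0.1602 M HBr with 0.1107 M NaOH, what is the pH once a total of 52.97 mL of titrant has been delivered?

n(acid) = 0.1602 x 0.03308 = 0.005299 mol; n(NaOH) added = 0.1107 x 0.05297 = 0.005864 mol.
Base is in excess by 0.005864 - 0.005299 = 0.0005644 mol in a total volume of 0.08605 L.
[OH^-] = 0.0005644/0.08605 = 0.006559 M, so pOH = 2.18 and pH = 14.00 - 2.18 = 11.82.

11.82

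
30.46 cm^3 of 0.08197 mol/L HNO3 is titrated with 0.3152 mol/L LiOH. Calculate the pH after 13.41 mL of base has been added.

12.60

n(acid) = 0.08197 x 0.03046 = 0.002497 mol; n(LiOH) added = 0.3152 x 0.01341 = 0.004227 mol.
Base is in excess by 0.004227 - 0.002497 = 0.001730 mol in a total volume of 0.04387 L.
[OH^-] = 0.001730/0.04387 = 0.03944 M, so pOH = 1.40 and pH = 14.00 - 1.40 = 12.60.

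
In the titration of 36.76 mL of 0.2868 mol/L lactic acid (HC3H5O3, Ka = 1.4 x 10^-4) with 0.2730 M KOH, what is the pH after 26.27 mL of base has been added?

Initial n(HC3H5O3) = 0.2868 x 0.03676 = 0.01054 mol.
n(KOH) added = 0.2730 x 0.02627 = 0.007172 mol, converting that many moles of HC3H5O3 to C3H5O3-.
Remaining n(HC3H5O3) = 0.003371 mol; n(C3H5O3-) = 0.007172 mol.
By Henderson-Hasselbalch, pH = pKa + log([A^-]/[HA]) = 3.85 + log(0.007172/0.003371) = 3.85 + (+0.33) = 4.18.

4.18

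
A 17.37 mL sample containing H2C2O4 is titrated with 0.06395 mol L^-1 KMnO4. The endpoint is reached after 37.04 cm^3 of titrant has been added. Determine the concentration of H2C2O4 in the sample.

0.341 M

n(KMnO4) = 0.06395 x 0.03704 = 0.002369 mol.
From the balanced equation, 2 mol KMnO4 reacts with 5 mol H2C2O4, so n(H2C2O4) = 0.002369 x 5/2 = 0.005922 mol.
[H2C2O4] = 0.005922 / 0.01737 L = 0.341 M.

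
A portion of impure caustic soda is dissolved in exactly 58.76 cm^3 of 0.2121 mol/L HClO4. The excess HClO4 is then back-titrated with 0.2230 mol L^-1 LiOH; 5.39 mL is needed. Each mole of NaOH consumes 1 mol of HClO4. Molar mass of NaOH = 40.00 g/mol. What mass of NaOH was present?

Total n(HClO4) added = 0.2121 x 0.05876 = 0.01246 mol.
n(LiOH) used = 0.2230 x 0.005390 = 0.001202 mol, which equals the excess n(HClO4).
So n(HClO4) consumed by the sample = 0.01246 - 0.001202 = 0.01126 mol.
n(NaOH) = 0.01126 / 1 = 0.01126 mol.
mass = 0.01126 mol x 40.00 g/mol = 0.450 g.

0.450 g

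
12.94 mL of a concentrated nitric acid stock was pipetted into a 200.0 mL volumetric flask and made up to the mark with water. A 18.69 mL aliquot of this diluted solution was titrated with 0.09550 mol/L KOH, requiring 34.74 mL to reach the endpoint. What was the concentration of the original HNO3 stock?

n(KOH) = 0.09550 x 0.03474 = 0.003318 mol.
n(HNO3) in the aliquot = 0.003318 mol.
[diluted HNO3] = 0.003318 / 0.01869 = 0.1775 M.
Dilution factor = 200.0/12.94 = 15.46, so [stock] = 0.1775 x 15.46 = 2.74 M.

2.74 M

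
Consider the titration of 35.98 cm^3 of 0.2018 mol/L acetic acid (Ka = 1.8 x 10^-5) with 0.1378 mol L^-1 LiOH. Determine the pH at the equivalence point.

n(CH3COOH) = 0.2018 x 0.03598 = 0.007261 mol; V(LiOH) at equivalence = 0.007261/0.1378 = 0.05269 L.
At equivalence all the acid is converted to CH3COO-; total volume = 0.03598 + 0.05269 = 0.08867 L, so [CH3COO-] = 0.007261/0.08867 = 0.08188 M.
Kb = Kw/Ka = 1.0e-14 / 1.8 x 10^-5 = 5.56e-10.
[OH^-] = sqrt(Kb x [CH3COO-]) = sqrt(5.56e-10 x 0.08188) = 6.74e-6 M.
pOH = 5.17, so pH = 14.00 - 5.17 = 8.83.

8.83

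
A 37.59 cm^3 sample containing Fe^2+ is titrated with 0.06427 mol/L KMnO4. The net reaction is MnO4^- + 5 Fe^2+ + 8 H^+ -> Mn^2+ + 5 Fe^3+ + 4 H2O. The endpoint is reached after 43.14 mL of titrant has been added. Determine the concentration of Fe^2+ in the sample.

n(KMnO4) = 0.06427 x 0.04314 = 0.002773 mol.
From the balanced equation, 1 mol KMnO4 reacts with 5 mol Fe^2+, so n(Fe^2+) = 0.002773 x 5/1 = 0.01386 mol.
[Fe^2+] = 0.01386 / 0.03759 L = 0.369 M.

0.369 M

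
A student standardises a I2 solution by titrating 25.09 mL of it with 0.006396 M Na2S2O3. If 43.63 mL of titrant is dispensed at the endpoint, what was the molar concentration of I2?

0.00556 M

n(Na2S2O3) = 0.006396 x 0.04363 = 0.0002791 mol.
From the balanced equation, 2 mol Na2S2O3 reacts with 1 mol I2, so n(I2) = 0.0002791 x 1/2 = 0.0001395 mol.
[I2] = 0.0001395 / 0.02509 L = 0.00556 M.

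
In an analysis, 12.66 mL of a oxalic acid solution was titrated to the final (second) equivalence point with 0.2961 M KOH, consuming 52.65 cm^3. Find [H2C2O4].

0.616 M

n(KOH) = 0.2961 x 0.05265 = 0.01559 mol.
At the final (second) equivalence point, 2 mol OH^- react per mol H2C2O4, so n(H2C2O4) = 0.01559 / 2 = 0.007795 mol.
[H2C2O4] = 0.007795 / 0.01266 L = 0.616 M.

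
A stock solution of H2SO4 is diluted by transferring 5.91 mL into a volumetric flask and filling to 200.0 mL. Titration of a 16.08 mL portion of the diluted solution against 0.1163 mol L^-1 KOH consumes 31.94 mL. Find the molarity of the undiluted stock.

3.91 M

n(KOH) = 0.1163 x 0.03194 = 0.003715 mol.
n(H2SO4) in the aliquot = 0.003715 x 1/2 = 0.001857 mol.
[diluted H2SO4] = 0.001857 / 0.01608 = 0.1155 M.
Dilution factor = 200.0/5.910 = 33.84, so [stock] = 0.1155 x 33.84 = 3.91 M.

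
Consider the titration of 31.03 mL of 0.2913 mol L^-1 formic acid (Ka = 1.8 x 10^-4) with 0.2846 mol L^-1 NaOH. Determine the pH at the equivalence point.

8.45

n(HCOOH) = 0.2913 x 0.03103 = 0.009039 mol; V(NaOH) at equivalence = 0.009039/0.2846 = 0.03176 L.
At equivalence all the acid is converted to HCOO-; total volume = 0.03103 + 0.03176 = 0.06279 L, so [HCOO-] = 0.009039/0.06279 = 0.1440 M.
Kb = Kw/Ka = 1.0e-14 / 1.8 x 10^-4 = 5.56e-11.
[OH^-] = sqrt(Kb x [HCOO-]) = sqrt(5.56e-11 x 0.1440) = 2.83e-6 M.
pOH = 5.55, so pH = 14.00 - 5.55 = 8.45.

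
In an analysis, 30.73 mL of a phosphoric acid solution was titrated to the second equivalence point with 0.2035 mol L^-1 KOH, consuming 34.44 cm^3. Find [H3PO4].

0.114 M

n(KOH) = 0.2035 x 0.03444 = 0.007009 mol.
At the second equivalence point, 2 mol OH^- react per mol H3PO4, so n(H3PO4) = 0.007009 / 2 = 0.003504 mol.
[H3PO4] = 0.003504 / 0.03073 L = 0.114 M.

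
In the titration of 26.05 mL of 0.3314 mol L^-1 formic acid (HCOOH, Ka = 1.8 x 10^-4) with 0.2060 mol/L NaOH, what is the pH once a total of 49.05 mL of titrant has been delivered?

12.29

n(acid) = 0.3314 x 0.02605 = 0.008633 mol; n(NaOH) added = 0.2060 x 0.04905 = 0.01010 mol.
Base is in excess by 0.01010 - 0.008633 = 0.001471 mol in a total volume of 0.07510 L.
[OH^-] = 0.001471/0.07510 = 0.01959 M, so pOH = 1.71 and pH = 14.00 - 1.71 = 12.29.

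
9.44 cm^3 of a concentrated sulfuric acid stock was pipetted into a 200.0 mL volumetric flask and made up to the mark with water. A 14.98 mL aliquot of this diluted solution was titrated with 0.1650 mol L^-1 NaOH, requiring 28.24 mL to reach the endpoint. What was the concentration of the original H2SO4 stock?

n(NaOH) = 0.1650 x 0.02824 = 0.004660 mol.
n(H2SO4) in the aliquot = 0.004660 x 1/2 = 0.002330 mol.
[diluted H2SO4] = 0.002330 / 0.01498 = 0.1555 M.
Dilution factor = 200.0/9.440 = 21.19, so [stock] = 0.1555 x 21.19 = 3.30 M.

3.30 M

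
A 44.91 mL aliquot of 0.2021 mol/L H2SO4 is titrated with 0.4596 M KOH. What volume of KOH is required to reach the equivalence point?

n(H2SO4) = 0.2021 mol/L x 0.04491 L = 0.009076 mol.
The neutralisation is 1 H2SO4 : 2 KOH, so n(KOH) = 0.009076 x 2/1 = 0.01815 mol.
V(KOH) = 0.01815 / 0.4596 = 0.03950 L = 39.5 mL.

39.5 mL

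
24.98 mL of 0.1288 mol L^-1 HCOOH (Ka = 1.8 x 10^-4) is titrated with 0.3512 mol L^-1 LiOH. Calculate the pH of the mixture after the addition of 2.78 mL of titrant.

3.38

Initial n(HCOOH) = 0.1288 x 0.02498 = 0.003217 mol.
n(LiOH) added = 0.3512 x 0.002780 = 0.0009763 mol, converting that many moles of HCOOH to HCOO-.
Remaining n(HCOOH) = 0.002241 mol; n(HCOO-) = 0.0009763 mol.
By Henderson-Hasselbalch, pH = pKa + log([A^-]/[HA]) = 3.74 + log(0.0009763/0.002241) = 3.74 + (-0.36) = 3.38.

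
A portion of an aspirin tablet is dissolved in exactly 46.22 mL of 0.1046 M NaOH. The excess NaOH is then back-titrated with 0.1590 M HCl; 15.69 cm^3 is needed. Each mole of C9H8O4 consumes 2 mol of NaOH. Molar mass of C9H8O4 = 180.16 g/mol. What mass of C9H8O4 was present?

0.211 g

Total n(NaOH) added = 0.1046 x 0.04622 = 0.004835 mol.
n(HCl) used = 0.1590 x 0.01569 = 0.002495 mol, which equals the excess n(NaOH).
So n(NaOH) consumed by the sample = 0.004835 - 0.002495 = 0.002340 mol.
n(C9H8O4) = 0.002340 / 2 = 0.001170 mol.
mass = 0.001170 mol x 180.16 g/mol = 0.211 g.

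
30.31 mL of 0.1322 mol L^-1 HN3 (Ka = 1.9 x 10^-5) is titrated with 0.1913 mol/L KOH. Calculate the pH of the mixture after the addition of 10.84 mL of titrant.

Initial n(HN3) = 0.1322 x 0.03031 = 0.004007 mol.
n(KOH) added = 0.1913 x 0.01084 = 0.002074 mol, converting that many moles of HN3 to N3-.
Remaining n(HN3) = 0.001933 mol; n(N3-) = 0.002074 mol.
By Henderson-Hasselbalch, pH = pKa + log([A^-]/[HA]) = 4.72 + log(0.002074/0.001933) = 4.72 + (+0.03) = 4.75.

4.75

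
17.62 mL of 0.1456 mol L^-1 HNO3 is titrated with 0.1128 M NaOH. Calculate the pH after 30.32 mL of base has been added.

n(acid) = 0.1456 x 0.01762 = 0.002565 mol; n(NaOH) added = 0.1128 x 0.03032 = 0.003420 mol.
Base is in excess by 0.003420 - 0.002565 = 0.0008546 mol in a total volume of 0.04794 L.
[OH^-] = 0.0008546/0.04794 = 0.01783 M, so pOH = 1.75 and pH = 14.00 - 1.75 = 12.25.

12.25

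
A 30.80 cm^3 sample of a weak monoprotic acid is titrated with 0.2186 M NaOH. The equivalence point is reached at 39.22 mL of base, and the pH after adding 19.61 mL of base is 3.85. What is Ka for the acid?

19.61 mL is half of the equivalence volume, so this is the half-equivalence point where [HA] = [A^-].
At half-equivalence pH = pKa, so pKa = 3.85.
Ka = 10^(-3.85) = 1.4 x 10^-4.

1.4 x 10^-4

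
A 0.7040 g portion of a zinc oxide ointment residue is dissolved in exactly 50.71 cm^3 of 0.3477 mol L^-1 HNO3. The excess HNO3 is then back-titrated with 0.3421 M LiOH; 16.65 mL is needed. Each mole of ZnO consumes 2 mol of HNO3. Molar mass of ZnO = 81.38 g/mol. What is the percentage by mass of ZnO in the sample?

Total n(HNO3) added = 0.3477 x 0.05071 = 0.01763 mol.
n(LiOH) used = 0.3421 x 0.01665 = 0.005696 mol, which equals the excess n(HNO3).
So n(HNO3) consumed by the sample = 0.01763 - 0.005696 = 0.01194 mol.
n(ZnO) = 0.01194 / 2 = 0.005968 mol.
mass ZnO = 0.005968 x 81.38 = 0.4857 g, so %ZnO = 0.4857/0.7040 x 100 = 69.0%.

69.0%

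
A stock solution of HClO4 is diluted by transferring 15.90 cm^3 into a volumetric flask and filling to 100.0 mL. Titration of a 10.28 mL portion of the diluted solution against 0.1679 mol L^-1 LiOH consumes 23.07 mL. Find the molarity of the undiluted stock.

2.37 M

n(LiOH) = 0.1679 x 0.02307 = 0.003873 mol.
n(HClO4) in the aliquot = 0.003873 mol.
[diluted HClO4] = 0.003873 / 0.01028 = 0.3768 M.
Dilution factor = 100.0/15.90 = 6.289, so [stock] = 0.3768 x 6.289 = 2.37 M.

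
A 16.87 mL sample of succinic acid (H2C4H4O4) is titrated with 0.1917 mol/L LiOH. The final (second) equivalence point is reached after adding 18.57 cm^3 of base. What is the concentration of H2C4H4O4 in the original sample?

n(LiOH) = 0.1917 x 0.01857 = 0.003560 mol.
At the final (second) equivalence point, 2 mol OH^- react per mol H2C4H4O4, so n(H2C4H4O4) = 0.003560 / 2 = 0.001780 mol.
[H2C4H4O4] = 0.001780 / 0.01687 L = 0.106 M.

0.106 M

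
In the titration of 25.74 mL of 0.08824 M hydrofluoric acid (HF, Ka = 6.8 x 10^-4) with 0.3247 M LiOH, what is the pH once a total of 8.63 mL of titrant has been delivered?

n(acid) = 0.08824 x 0.02574 = 0.002271 mol; n(LiOH) added = 0.3247 x 0.008630 = 0.002802 mol.
Base is in excess by 0.002802 - 0.002271 = 0.0005309 mol in a total volume of 0.03437 L.
[OH^-] = 0.0005309/0.03437 = 0.01545 M, so pOH = 1.81 and pH = 14.00 - 1.81 = 12.19.

12.19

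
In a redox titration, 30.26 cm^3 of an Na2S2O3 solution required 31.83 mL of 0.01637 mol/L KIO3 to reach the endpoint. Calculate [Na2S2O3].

n(KIO3) = 0.01637 x 0.03183 = 0.0005211 mol.
From the balanced equation, 1 mol KIO3 reacts with 6 mol Na2S2O3, so n(Na2S2O3) = 0.0005211 x 6/1 = 0.003126 mol.
[Na2S2O3] = 0.003126 / 0.03026 L = 0.103 M.

0.103 M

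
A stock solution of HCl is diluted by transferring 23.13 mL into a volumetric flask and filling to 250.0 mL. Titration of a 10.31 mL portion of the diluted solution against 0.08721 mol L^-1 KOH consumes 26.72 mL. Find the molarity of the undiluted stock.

n(KOH) = 0.08721 x 0.02672 = 0.002330 mol.
n(HCl) in the aliquot = 0.002330 mol.
[diluted HCl] = 0.002330 / 0.01031 = 0.2260 M.
Dilution factor = 250.0/23.13 = 10.81, so [stock] = 0.2260 x 10.81 = 2.44 M.

2.44 M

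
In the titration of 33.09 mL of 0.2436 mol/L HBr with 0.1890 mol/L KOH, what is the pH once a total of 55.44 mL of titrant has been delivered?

n(acid) = 0.2436 x 0.03309 = 0.008061 mol; n(KOH) added = 0.1890 x 0.05544 = 0.01048 mol.
Base is in excess by 0.01048 - 0.008061 = 0.002417 mol in a total volume of 0.08853 L.
[OH^-] = 0.002417/0.08853 = 0.02731 M, so pOH = 1.56 and pH = 14.00 - 1.56 = 12.44.

12.44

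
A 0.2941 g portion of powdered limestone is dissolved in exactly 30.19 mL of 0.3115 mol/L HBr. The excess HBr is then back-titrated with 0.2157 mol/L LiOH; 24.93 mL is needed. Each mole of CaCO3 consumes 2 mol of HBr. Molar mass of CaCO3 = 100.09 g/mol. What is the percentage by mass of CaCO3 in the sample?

Total n(HBr) added = 0.3115 x 0.03019 = 0.009404 mol.
n(LiOH) used = 0.2157 x 0.02493 = 0.005377 mol, which equals the excess n(HBr).
So n(HBr) consumed by the sample = 0.009404 - 0.005377 = 0.004027 mol.
n(CaCO3) = 0.004027 / 2 = 0.002013 mol.
mass CaCO3 = 0.002013 x 100.09 = 0.2015 g, so %CaCO3 = 0.2015/0.2941 x 100 = 68.5%.

68.5%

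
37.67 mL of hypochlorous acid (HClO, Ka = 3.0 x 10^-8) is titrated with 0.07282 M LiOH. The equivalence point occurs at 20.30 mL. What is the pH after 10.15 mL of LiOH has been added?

7.52

10.15 mL is exactly half the equivalence volume (20.30/2), i.e. the half-equivalence point.
There, n(HA) = n(A^-), so pH = pKa = -log(3.0 x 10^-8) = 7.52.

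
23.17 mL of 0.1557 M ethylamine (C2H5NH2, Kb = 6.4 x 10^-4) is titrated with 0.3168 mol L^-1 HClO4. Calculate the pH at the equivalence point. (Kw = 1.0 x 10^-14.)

n(C2H5NH2) = 0.1557 x 0.02317 = 0.003608 mol; V(HClO4) at equivalence = 0.003608/0.3168 = 0.01139 L.
At equivalence the base is fully converted to C2H5NH3+; total volume = 0.03456 L, so [C2H5NH3+] = 0.003608/0.03456 = 0.1044 M.
Ka(C2H5NH3+) = Kw/Kb = 1.0e-14 / 6.4 x 10^-4 = 1.56e-11.
[H^+] = sqrt(Ka x [C2H5NH3+]) = sqrt(1.56e-11 x 0.1044) = 1.28e-6 M.
pH = -log(1.28e-6) = 5.89.

5.89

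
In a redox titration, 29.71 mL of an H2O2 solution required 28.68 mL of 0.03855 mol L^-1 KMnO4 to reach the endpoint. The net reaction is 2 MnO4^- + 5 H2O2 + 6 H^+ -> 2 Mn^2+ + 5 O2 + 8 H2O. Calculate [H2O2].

0.0930 M

n(KMnO4) = 0.03855 x 0.02868 = 0.001106 mol.
From the balanced equation, 2 mol KMnO4 reacts with 5 mol H2O2, so n(H2O2) = 0.001106 x 5/2 = 0.002764 mol.
[H2O2] = 0.002764 / 0.02971 L = 0.0930 M.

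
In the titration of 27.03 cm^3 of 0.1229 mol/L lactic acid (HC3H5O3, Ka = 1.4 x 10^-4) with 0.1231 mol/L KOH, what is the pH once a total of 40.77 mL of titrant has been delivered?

12.40

n(acid) = 0.1229 x 0.02703 = 0.003322 mol; n(KOH) added = 0.1231 x 0.04077 = 0.005019 mol.
Base is in excess by 0.005019 - 0.003322 = 0.001697 mol in a total volume of 0.06780 L.
[OH^-] = 0.001697/0.06780 = 0.02503 M, so pOH = 1.60 and pH = 14.00 - 1.60 = 12.40.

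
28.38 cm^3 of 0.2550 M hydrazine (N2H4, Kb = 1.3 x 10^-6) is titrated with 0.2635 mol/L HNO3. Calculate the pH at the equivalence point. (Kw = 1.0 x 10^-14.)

4.50

n(N2H4) = 0.2550 x 0.02838 = 0.007237 mol; V(HNO3) at equivalence = 0.007237/0.2635 = 0.02746 L.
At equivalence the base is fully converted to N2H5+; total volume = 0.05584 L, so [N2H5+] = 0.007237/0.05584 = 0.1296 M.
Ka(N2H5+) = Kw/Kb = 1.0e-14 / 1.3 x 10^-6 = 7.69e-9.
[H^+] = sqrt(Ka x [N2H5+]) = sqrt(7.69e-9 x 0.1296) = 3.16e-5 M.
pH = -log(3.16e-5) = 4.50.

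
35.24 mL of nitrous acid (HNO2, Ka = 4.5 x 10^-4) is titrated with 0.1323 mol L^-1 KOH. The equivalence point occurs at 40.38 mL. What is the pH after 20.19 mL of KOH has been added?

20.19 mL is exactly half the equivalence volume (40.38/2), i.e. the half-equivalence point.
There, n(HA) = n(A^-), so pH = pKa = -log(4.5 x 10^-4) = 3.35.

3.35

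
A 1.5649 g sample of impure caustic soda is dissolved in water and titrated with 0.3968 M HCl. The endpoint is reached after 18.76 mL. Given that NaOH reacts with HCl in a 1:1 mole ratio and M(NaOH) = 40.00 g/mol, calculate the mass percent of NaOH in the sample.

19.0%

n(HCl) = 0.3968 x 0.01876 = 0.007444 mol.
n(NaOH) = 0.007444 / 1 = 0.007444 mol.
mass of NaOH = 0.007444 x 40.00 = 0.2978 g.
% purity = 0.2978 / 1.5649 x 100 = 19.0%.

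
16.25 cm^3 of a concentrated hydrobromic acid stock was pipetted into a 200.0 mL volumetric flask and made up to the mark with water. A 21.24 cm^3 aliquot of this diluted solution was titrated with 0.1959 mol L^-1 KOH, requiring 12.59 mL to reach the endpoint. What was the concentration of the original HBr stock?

n(KOH) = 0.1959 x 0.01259 = 0.002466 mol.
n(HBr) in the aliquot = 0.002466 mol.
[diluted HBr] = 0.002466 / 0.02124 = 0.1161 M.
Dilution factor = 200.0/16.25 = 12.31, so [stock] = 0.1161 x 12.31 = 1.43 M.

1.43 M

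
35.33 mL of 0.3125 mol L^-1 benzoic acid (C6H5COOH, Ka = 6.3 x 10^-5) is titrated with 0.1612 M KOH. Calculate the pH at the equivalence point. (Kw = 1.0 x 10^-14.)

8.61

n(C6H5COOH) = 0.3125 x 0.03533 = 0.01104 mol; V(KOH) at equivalence = 0.01104/0.1612 = 0.06849 L.
At equivalence all the acid is converted to C6H5COO-; total volume = 0.03533 + 0.06849 = 0.1038 L, so [C6H5COO-] = 0.01104/0.1038 = 0.1063 M.
Kb = Kw/Ka = 1.0e-14 / 6.3 x 10^-5 = 1.59e-10.
[OH^-] = sqrt(Kb x [C6H5COO-]) = sqrt(1.59e-10 x 0.1063) = 4.11e-6 M.
pOH = 5.39, so pH = 14.00 - 5.39 = 8.61.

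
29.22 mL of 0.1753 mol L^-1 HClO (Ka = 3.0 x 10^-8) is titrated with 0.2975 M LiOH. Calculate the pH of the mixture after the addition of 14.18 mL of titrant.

Initial n(HClO) = 0.1753 x 0.02922 = 0.005122 mol.
n(LiOH) added = 0.2975 x 0.01418 = 0.004219 mol, converting that many moles of HClO to ClO-.
Remaining n(HClO) = 0.0009037 mol; n(ClO-) = 0.004219 mol.
By Henderson-Hasselbalch, pH = pKa + log([A^-]/[HA]) = 7.52 + log(0.004219/0.0009037) = 7.52 + (+0.67) = 8.19.

8.19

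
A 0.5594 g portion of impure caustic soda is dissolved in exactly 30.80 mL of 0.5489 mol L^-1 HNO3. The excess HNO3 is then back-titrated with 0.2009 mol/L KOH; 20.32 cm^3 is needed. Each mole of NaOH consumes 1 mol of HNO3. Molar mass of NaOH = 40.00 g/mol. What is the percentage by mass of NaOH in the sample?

Total n(HNO3) added = 0.5489 x 0.03080 = 0.01691 mol.
n(KOH) used = 0.2009 x 0.02032 = 0.004082 mol, which equals the excess n(HNO3).
So n(HNO3) consumed by the sample = 0.01691 - 0.004082 = 0.01282 mol.
n(NaOH) = 0.01282 / 1 = 0.01282 mol.
mass NaOH = 0.01282 x 40.00 = 0.5130 g, so %NaOH = 0.5130/0.5594 x 100 = 91.7%.

91.7%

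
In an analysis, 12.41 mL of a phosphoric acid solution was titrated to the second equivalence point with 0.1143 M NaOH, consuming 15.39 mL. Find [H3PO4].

n(NaOH) = 0.1143 x 0.01539 = 0.001759 mol.
At the second equivalence point, 2 mol OH^- react per mol H3PO4, so n(H3PO4) = 0.001759 / 2 = 0.0008795 mol.
[H3PO4] = 0.0008795 / 0.01241 L = 0.0709 M.

0.0709 M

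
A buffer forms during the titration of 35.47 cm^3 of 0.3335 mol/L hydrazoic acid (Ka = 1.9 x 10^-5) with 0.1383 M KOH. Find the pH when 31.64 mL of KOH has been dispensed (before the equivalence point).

4.49

Initial n(HN3) = 0.3335 x 0.03547 = 0.01183 mol.
n(KOH) added = 0.1383 x 0.03164 = 0.004376 mol, converting that many moles of HN3 to N3-.
Remaining n(HN3) = 0.007453 mol; n(N3-) = 0.004376 mol.
By Henderson-Hasselbalch, pH = pKa + log([A^-]/[HA]) = 4.72 + log(0.004376/0.007453) = 4.72 + (-0.23) = 4.49.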